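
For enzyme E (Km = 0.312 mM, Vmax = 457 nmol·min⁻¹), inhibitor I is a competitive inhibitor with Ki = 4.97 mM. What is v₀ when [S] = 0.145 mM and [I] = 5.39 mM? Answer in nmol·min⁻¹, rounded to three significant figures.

83.3 nmol·min⁻¹

α = 1 + [I]/Ki = 1 + 5.39/4.97 = 2.085.
For a competitive inhibitor, Vmax is unchanged and the apparent Km becomes α·Km: Km,app = 0.650 mM, Vmax,app = 457 nmol·min⁻¹.
v = Vmax,app·[S]/(Km,app + [S]) = 457 × 0.145/(0.650 + 0.145) = 83.3 nmol·min⁻¹.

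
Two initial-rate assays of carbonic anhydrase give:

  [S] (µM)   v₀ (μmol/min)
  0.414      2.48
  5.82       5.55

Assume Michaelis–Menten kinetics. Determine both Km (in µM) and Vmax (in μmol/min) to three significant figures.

Km = 0.610 µM; Vmax = 6.13 μmol/min

From v = Vmax[S]/(Km+[S]), each point gives Vmax = v(Km+[S])/[S].
Equating: 2.48(Km+0.414)/0.414 = 5.55(Km+5.82)/5.82.
5.990·Km + 2.48 = 0.9536·Km + 5.55, so (5.990 − 0.9536)·Km = 5.55 − 2.48.
Km = 3.070/5.037 = 0.610 µM; then Vmax = 2.48(0.610+0.414)/0.414 = 6.13 μmol/min.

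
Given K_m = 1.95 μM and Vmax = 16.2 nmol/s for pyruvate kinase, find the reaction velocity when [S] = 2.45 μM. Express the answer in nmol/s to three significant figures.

v = Vmax·[S]/(Km + [S]) = 16.2 × 2.45 / (1.95 + 2.45)
  = 39.69 / 4.400 = 9.02 nmol/s.

9.02 nmol/s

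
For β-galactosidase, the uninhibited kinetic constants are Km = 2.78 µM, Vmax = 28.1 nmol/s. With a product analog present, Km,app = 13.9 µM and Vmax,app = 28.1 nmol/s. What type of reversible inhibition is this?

competitive

Km increases (2.78 → 13.9 µM) while Vmax is unchanged — the hallmark of competitive inhibition.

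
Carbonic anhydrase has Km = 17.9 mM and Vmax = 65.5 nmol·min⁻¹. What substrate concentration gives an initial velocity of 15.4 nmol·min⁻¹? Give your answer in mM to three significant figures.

Rearranging v = Vmax[S]/(Km+[S]) gives [S] = Km·v/(Vmax − v).
[S] = 17.9 × 15.4 / (65.5 − 15.4) = 275.7/50.10 = 5.50 mM.

5.50 mM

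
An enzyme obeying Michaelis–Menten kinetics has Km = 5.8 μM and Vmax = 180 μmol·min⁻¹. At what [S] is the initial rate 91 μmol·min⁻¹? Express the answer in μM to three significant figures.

Rearranging v = Vmax[S]/(Km+[S]) gives [S] = Km·v/(Vmax − v).
[S] = 5.8 × 91 / (180 − 91) = 527.8/89.00 = 5.93 μM.

5.93 μM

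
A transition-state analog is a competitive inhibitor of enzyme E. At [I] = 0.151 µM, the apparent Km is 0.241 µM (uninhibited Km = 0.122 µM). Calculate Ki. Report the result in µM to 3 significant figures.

0.155 µM

Competitive: Km,app = α·Km with α = 1 + [I]/Ki.
α = Km,app/Km = 0.241/0.122 = 1.975.
Since α = 1 + [I]/Ki, [I]/Ki = 1.975 − 1 = 0.9754 and Ki = 0.151/0.9754 = 0.155 µM.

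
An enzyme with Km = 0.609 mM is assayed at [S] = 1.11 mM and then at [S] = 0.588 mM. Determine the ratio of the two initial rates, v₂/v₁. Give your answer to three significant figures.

Since Vmax cancels, v₂/v₁ = [S]₂(Km+[S]₁) / [S]₁(Km+[S]₂).
= 0.588×(0.609+1.11) / (1.11×(0.609+0.588)) = 1.011/1.329 = 0.761.

0.761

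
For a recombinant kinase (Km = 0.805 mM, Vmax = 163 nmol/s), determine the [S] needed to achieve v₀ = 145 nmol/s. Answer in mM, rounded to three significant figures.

The required fractional saturation is v/Vmax = 145/163 = 0.8896.
Then [S]/(Km+[S]) = 0.8896 ⇒ [S] = 0.805 × 0.8896/(1 − 0.8896) = 6.48 mM.

6.48 mM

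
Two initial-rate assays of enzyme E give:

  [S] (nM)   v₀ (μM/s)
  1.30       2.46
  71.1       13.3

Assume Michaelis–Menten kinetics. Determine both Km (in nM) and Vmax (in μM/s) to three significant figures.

Km = 6.36 nM; Vmax = 14.5 μM/s

From v = Vmax[S]/(Km+[S]), each point gives Vmax = v(Km+[S])/[S].
Equating: 2.46(Km+1.30)/1.30 = 13.3(Km+71.1)/71.1.
1.892·Km + 2.46 = 0.1871·Km + 13.3, so (1.892 − 0.1871)·Km = 13.3 − 2.46.
Km = 10.84/1.705 = 6.36 nM; then Vmax = 2.46(6.36+1.30)/1.30 = 14.5 μM/s.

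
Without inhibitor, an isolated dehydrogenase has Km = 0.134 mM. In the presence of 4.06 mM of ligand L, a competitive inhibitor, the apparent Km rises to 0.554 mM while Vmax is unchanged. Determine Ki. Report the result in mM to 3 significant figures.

Competitive: Km,app = α·Km with α = 1 + [I]/Ki.
α = Km,app/Km = 0.554/0.134 = 4.134.
Ki = [I]/(α − 1) = 4.06/3.134 = 1.30 mM.

1.30 mM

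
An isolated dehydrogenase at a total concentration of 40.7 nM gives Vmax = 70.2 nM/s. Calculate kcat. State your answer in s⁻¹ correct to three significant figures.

kcat = Vmax/[E]total = 70.2 nM/s / 40.7 nM = 1.72 s⁻¹.

1.72 s⁻¹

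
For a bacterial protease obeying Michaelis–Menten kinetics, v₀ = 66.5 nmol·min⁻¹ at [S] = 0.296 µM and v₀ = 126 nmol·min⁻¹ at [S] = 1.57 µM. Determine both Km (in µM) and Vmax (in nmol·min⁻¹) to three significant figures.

Km = 0.412 µM; Vmax = 159 nmol·min⁻¹

In reciprocal form, 1/v = (Km/Vmax)·(1/[S]) + 1/Vmax. The two points give (1/[S], 1/v) = (3.378, 0.01504) and (0.6369, 0.007937).
Slope = (0.01504 − 0.007937)/(3.378 − 0.6369) = 0.002590; intercept = 0.01504 − 0.002590×3.378 = 0.006287.
Vmax = 1/intercept = 159 nmol·min⁻¹; Km = slope × Vmax = 0.002590 × 159 = 0.412 µM.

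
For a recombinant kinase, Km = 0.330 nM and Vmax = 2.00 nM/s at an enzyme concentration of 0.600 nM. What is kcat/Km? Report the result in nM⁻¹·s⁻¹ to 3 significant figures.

10.1 nM⁻¹·s⁻¹

kcat = Vmax/[E]total = 2.00/0.600 = 3.33 s⁻¹.
kcat/Km = 3.33/0.330 = 10.1 nM⁻¹·s⁻¹.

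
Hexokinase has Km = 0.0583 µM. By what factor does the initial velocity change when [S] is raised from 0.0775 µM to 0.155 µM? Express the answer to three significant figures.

1.27

The fractional saturations are [S]/(Km+[S]) = 0.0775/0.1358 = 0.5707 and 0.155/0.2133 = 0.7267.
v₂/v₁ is just their ratio: 0.7267/0.5707 = 1.27.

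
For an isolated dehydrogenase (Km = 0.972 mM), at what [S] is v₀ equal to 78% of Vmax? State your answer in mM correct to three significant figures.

v/Vmax = [S]/(Km+[S]) = 0.78, so [S] = Km·0.78/(1 − 0.78) = 0.972 × 3.545.
[S] = 3.45 mM.

3.45 mM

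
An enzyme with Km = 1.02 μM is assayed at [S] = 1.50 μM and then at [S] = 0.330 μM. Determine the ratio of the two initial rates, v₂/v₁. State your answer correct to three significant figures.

0.411

The fractional saturations are [S]/(Km+[S]) = 1.50/2.520 = 0.5952 and 0.330/1.350 = 0.2444.
v₂/v₁ is just their ratio: 0.2444/0.5952 = 0.411.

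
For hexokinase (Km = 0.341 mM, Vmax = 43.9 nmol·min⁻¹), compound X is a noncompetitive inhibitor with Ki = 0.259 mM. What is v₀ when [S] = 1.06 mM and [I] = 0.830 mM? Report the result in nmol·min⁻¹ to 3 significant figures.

α = 1 + [I]/Ki = 1 + 0.830/0.259 = 4.205.
For a noncompetitive inhibitor, Vmax is reduced to Vmax/α while Km is unchanged: Km,app = 0.341 mM, Vmax,app = 10.4 nmol·min⁻¹.
v = Vmax,app·[S]/(Km,app + [S]) = 10.4 × 1.06/(0.341 + 1.06) = 7.90 nmol·min⁻¹.

7.90 nmol·min⁻¹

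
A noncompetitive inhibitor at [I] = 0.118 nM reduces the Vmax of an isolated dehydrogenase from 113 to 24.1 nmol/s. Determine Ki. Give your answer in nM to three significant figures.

0.0320 nM

Noncompetitive: Vmax,app = Vmax/α with α = 1 + [I]/Ki.
α = Vmax/Vmax,app = 113/24.1 = 4.689.
Ki = [I]/(α − 1) = 0.118/3.689 = 0.0320 nM.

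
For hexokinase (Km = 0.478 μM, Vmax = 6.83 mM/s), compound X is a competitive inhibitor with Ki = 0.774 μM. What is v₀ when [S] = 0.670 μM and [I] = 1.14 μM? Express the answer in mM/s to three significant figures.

2.47 mM/s

α = 1 + [I]/Ki = 1 + 1.14/0.774 = 2.473.
For a competitive inhibitor, Vmax is unchanged and the apparent Km becomes α·Km: Km,app = 1.18 μM, Vmax,app = 6.83 mM/s.
v = Vmax,app·[S]/(Km,app + [S]) = 6.83 × 0.670/(1.18 + 0.670) = 2.47 mM/s.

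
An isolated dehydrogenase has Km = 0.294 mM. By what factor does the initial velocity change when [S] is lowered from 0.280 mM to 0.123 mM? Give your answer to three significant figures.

Since Vmax cancels, v₂/v₁ = [S]₂(Km+[S]₁) / [S]₁(Km+[S]₂).
= 0.123×(0.294+0.280) / (0.280×(0.294+0.123)) = 0.07060/0.1168 = 0.605.

0.605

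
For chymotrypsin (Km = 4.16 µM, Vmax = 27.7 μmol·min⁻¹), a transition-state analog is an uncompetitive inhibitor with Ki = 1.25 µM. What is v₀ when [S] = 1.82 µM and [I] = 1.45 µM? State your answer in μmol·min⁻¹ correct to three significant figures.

6.23 μmol·min⁻¹

With α = 1 + [I]/Ki = 1 + 1.45/1.25 = 2.160, the uncompetitive rate law is v = (Vmax/α)·[S] / (Km/α + [S]).
v = (27.7/2.160)×1.82 / (4.16/2.160 + 1.82) = 23.34/3.746 = 6.23 μmol·min⁻¹.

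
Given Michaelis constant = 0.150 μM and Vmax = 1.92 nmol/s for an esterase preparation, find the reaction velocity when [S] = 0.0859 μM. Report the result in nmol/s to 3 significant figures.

v = Vmax·[S]/(Km + [S]) = 1.92 × 0.0859 / (0.150 + 0.0859)
  = 0.1649 / 0.2359 = 0.699 nmol/s.

0.699 nmol/s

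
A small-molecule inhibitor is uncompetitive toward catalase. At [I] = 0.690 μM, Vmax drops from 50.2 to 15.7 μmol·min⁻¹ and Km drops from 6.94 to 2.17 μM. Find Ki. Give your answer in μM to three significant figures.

Uncompetitive: Vmax,app = Vmax/α (and Km,app = Km/α) with α = 1 + [I]/Ki.
α = Vmax/Vmax,app = 50.2/15.7 = 3.197.
Since α = 1 + [I]/Ki, [I]/Ki = 3.197 − 1 = 2.197 and Ki = 0.690/2.197 = 0.314 μM.

0.314 μM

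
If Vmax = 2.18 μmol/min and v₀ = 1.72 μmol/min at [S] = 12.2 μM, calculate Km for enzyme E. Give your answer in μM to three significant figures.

3.26 μM

v/Vmax = 1.72/2.18 = 0.7890 = [S]/(Km+[S]).
So Km + [S] = [S]/0.7890 = 15.46 μM, giving Km = 15.46 − 12.2 = 3.26 μM.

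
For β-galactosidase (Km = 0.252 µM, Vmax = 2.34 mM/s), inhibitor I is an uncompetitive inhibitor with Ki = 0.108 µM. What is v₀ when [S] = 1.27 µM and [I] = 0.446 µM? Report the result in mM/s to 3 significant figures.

α = 1 + [I]/Ki = 1 + 0.446/0.108 = 5.130.
For an uncompetitive inhibitor, both parameters are divided by α, giving Vmax/α and Km/α: Km,app = 0.0491 µM, Vmax,app = 0.456 mM/s.
v = Vmax,app·[S]/(Km,app + [S]) = 0.456 × 1.27/(0.0491 + 1.27) = 0.439 mM/s.

0.439 mM/s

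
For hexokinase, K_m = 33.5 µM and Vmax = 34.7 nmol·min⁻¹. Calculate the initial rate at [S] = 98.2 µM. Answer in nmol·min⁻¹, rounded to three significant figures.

25.9 nmol·min⁻¹

[S]/(Km+[S]) = 98.2/131.7 = 0.7456, the fractional saturation.
v = 0.7456 × Vmax = 0.7456 × 34.7 = 25.9 nmol·min⁻¹.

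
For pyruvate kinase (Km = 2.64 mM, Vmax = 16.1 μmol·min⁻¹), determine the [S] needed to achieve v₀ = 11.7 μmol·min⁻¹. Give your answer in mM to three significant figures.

The required fractional saturation is v/Vmax = 11.7/16.1 = 0.7267.
Then [S]/(Km+[S]) = 0.7267 ⇒ [S] = 2.64 × 0.7267/(1 − 0.7267) = 7.02 mM.

7.02 mM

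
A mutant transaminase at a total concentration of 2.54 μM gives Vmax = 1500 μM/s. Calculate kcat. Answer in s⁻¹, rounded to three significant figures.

591 s⁻¹

kcat = Vmax/[E]total = 1500 μM/s / 2.54 μM = 591 s⁻¹.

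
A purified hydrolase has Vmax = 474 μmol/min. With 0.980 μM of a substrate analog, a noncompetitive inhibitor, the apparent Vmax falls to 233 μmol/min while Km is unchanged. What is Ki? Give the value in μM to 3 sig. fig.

Noncompetitive: Vmax,app = Vmax/α with α = 1 + [I]/Ki.
α = Vmax/Vmax,app = 474/233 = 2.034.
Since α = 1 + [I]/Ki, [I]/Ki = 2.034 − 1 = 1.034 and Ki = 0.980/1.034 = 0.947 μM.

0.947 μM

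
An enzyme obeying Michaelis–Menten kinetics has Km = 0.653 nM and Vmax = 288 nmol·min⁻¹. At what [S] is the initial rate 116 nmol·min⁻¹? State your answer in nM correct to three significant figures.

Rearranging v = Vmax[S]/(Km+[S]) gives [S] = Km·v/(Vmax − v).
[S] = 0.653 × 116 / (288 − 116) = 75.75/172.0 = 0.440 nM.

0.440 nM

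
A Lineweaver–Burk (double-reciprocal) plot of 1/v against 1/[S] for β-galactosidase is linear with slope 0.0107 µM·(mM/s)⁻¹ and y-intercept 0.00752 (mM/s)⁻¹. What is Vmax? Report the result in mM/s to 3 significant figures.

133 mM/s

The y-intercept of a Lineweaver–Burk plot equals 1/Vmax, so Vmax = 1/0.00752 = 133 mM/s.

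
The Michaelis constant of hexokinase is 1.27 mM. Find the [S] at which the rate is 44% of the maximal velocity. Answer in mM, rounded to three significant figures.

v/Vmax = [S]/(Km+[S]) = 0.44, so [S] = Km·0.44/(1 − 0.44) = 1.27 × 0.7857.
[S] = 0.998 mM.

0.998 mM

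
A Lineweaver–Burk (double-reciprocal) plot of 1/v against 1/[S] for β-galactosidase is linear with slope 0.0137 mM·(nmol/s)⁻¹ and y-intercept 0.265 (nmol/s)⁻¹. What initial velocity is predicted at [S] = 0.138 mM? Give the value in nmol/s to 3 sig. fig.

2.75 nmol/s

The y-intercept is 1/Vmax, so Vmax = 1/0.265 = 3.77 nmol/s.
The slope is Km/Vmax, so Km = 0.0137 × 3.77 = 0.0517 mM.
Then v = 3.77 × 0.138/(0.0517 + 0.138) = 2.75 nmol/s.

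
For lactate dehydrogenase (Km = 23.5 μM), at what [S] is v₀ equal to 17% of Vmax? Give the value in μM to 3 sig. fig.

4.81 μM

v/Vmax = [S]/(Km+[S]) = 0.17, so [S] = Km·0.17/(1 − 0.17) = 23.5 × 0.2048.
[S] = 4.81 μM.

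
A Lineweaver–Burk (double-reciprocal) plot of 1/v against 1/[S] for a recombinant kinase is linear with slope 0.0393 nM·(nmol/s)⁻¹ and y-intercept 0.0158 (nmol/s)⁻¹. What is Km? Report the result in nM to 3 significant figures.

y-intercept = 1/Vmax ⇒ Vmax = 63.3 nmol/s; slope = Km/Vmax ⇒ Km = slope × Vmax.
Km = 0.0393 × 63.3 = 2.49 nM.

2.49 nM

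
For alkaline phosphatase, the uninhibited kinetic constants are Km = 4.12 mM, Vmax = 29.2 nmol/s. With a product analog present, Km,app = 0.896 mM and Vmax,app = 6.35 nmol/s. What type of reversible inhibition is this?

uncompetitive

Both Km and Vmax decrease by the same factor (~4.60-fold) — characteristic of uncompetitive inhibition.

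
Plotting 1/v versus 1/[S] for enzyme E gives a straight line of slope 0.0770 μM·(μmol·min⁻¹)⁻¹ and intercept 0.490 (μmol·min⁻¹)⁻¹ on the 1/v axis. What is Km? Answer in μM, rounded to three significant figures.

y-intercept = 1/Vmax ⇒ Vmax = 2.04 μmol·min⁻¹; slope = Km/Vmax ⇒ Km = slope × Vmax.
Km = 0.0770 × 2.04 = 0.157 μM.

0.157 μM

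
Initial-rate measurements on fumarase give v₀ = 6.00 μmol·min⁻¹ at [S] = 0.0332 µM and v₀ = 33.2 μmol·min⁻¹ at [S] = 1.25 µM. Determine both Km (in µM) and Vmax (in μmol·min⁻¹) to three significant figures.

Km = 0.176 µM; Vmax = 37.9 μmol·min⁻¹

From v = Vmax[S]/(Km+[S]), each point gives Vmax = v(Km+[S])/[S].
Equating: 6.00(Km+0.0332)/0.0332 = 33.2(Km+1.25)/1.25.
180.7·Km + 6.00 = 26.56·Km + 33.2, so (180.7 − 26.56)·Km = 33.2 − 6.00.
Km = 27.20/154.2 = 0.176 µM; then Vmax = 6.00(0.176+0.0332)/0.0332 = 37.9 μmol·min⁻¹.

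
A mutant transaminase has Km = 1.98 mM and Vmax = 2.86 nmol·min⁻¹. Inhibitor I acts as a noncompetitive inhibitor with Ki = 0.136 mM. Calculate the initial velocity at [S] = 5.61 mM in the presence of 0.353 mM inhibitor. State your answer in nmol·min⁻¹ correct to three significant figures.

α = 1 + [I]/Ki = 1 + 0.353/0.136 = 3.596.
For a noncompetitive inhibitor, Vmax is reduced to Vmax/α while Km is unchanged: Km,app = 1.98 mM, Vmax,app = 0.795 nmol·min⁻¹.
v = Vmax,app·[S]/(Km,app + [S]) = 0.795 × 5.61/(1.98 + 5.61) = 0.588 nmol·min⁻¹.

0.588 nmol·min⁻¹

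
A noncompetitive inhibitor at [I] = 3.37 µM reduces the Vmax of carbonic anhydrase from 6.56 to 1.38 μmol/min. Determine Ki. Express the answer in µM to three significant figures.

0.898 µM

Noncompetitive: Vmax,app = Vmax/α with α = 1 + [I]/Ki.
α = Vmax/Vmax,app = 6.56/1.38 = 4.754.
Since α = 1 + [I]/Ki, [I]/Ki = 4.754 − 1 = 3.754 and Ki = 3.37/3.754 = 0.898 µM.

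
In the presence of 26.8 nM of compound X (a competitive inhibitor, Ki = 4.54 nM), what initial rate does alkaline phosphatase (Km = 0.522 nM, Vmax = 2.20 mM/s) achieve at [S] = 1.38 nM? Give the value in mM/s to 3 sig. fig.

α = 1 + [I]/Ki = 1 + 26.8/4.54 = 6.903.
For a competitive inhibitor, Vmax is unchanged and the apparent Km becomes α·Km: Km,app = 3.60 nM, Vmax,app = 2.20 mM/s.
v = Vmax,app·[S]/(Km,app + [S]) = 2.20 × 1.38/(3.60 + 1.38) = 0.609 mM/s.

0.609 mM/s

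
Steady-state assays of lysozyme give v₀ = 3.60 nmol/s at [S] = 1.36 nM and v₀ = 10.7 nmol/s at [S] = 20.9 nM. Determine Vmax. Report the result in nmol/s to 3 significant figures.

From v = Vmax[S]/(Km+[S]), each point gives Vmax = v(Km+[S])/[S].
Equating: 3.60(Km+1.36)/1.36 = 10.7(Km+20.9)/20.9.
2.647·Km + 3.60 = 0.5120·Km + 10.7, so (2.647 − 0.5120)·Km = 10.7 − 3.60.
Km = 7.100/2.135 = 3.33 nM; then Vmax = 3.60(3.33+1.36)/1.36 = 12.4 nmol/s.

12.4 nmol/s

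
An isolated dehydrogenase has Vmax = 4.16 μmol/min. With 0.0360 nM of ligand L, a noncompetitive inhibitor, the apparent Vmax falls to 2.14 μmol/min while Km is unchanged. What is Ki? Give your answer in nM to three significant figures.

Noncompetitive: Vmax,app = Vmax/α with α = 1 + [I]/Ki.
α = Vmax/Vmax,app = 4.16/2.14 = 1.944.
Since α = 1 + [I]/Ki, [I]/Ki = 1.944 − 1 = 0.9439 and Ki = 0.0360/0.9439 = 0.0381 nM.

0.0381 nM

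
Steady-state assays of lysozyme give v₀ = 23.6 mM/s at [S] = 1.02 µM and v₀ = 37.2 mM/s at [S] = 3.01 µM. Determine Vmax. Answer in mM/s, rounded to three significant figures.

From v = Vmax[S]/(Km+[S]), each point gives Vmax = v(Km+[S])/[S].
Equating: 23.6(Km+1.02)/1.02 = 37.2(Km+3.01)/3.01.
23.14·Km + 23.6 = 12.36·Km + 37.2, so (23.14 − 12.36)·Km = 37.2 − 23.6.
Km = 13.60/10.78 = 1.26 µM; then Vmax = 23.6(1.26+1.02)/1.02 = 52.8 mM/s.

52.8 mM/s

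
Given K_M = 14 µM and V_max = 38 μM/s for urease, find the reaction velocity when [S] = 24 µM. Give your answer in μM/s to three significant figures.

v = Vmax·[S]/(Km + [S]) = 38 × 24 / (14 + 24)
  = 912.0 / 38.00 = 24.0 μM/s.

24.0 μM/s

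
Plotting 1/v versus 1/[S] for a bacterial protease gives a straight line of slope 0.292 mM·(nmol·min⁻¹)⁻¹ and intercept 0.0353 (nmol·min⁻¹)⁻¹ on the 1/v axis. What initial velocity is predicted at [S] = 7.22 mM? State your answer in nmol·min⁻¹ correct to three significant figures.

The y-intercept is 1/Vmax, so Vmax = 1/0.0353 = 28.3 nmol·min⁻¹.
The slope is Km/Vmax, so Km = 0.292 × 28.3 = 8.27 mM.
Then v = 28.3 × 7.22/(8.27 + 7.22) = 13.2 nmol·min⁻¹.

13.2 nmol·min⁻¹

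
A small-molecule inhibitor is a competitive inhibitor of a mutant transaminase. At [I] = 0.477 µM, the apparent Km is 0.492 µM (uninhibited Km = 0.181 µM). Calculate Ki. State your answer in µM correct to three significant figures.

Competitive: Km,app = α·Km with α = 1 + [I]/Ki.
α = Km,app/Km = 0.492/0.181 = 2.718.
Ki = [I]/(α − 1) = 0.477/1.718 = 0.278 µM.

0.278 µM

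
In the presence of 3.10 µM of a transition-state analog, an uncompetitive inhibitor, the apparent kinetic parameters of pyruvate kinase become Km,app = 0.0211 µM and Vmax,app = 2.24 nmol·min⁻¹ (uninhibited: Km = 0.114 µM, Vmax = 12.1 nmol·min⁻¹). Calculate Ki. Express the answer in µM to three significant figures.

Uncompetitive: Vmax,app = Vmax/α (and Km,app = Km/α) with α = 1 + [I]/Ki.
α = Vmax/Vmax,app = 12.1/2.24 = 5.402.
Ki = [I]/(α − 1) = 3.10/4.402 = 0.704 µM.

0.704 µM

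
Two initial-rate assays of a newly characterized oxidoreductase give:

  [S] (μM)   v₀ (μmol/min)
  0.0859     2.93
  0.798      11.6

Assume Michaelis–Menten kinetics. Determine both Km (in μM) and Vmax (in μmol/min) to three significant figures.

Km = 0.443 μM; Vmax = 18.0 μmol/min

From v = Vmax[S]/(Km+[S]), each point gives Vmax = v(Km+[S])/[S].
Equating: 2.93(Km+0.0859)/0.0859 = 11.6(Km+0.798)/0.798.
34.11·Km + 2.93 = 14.54·Km + 11.6, so (34.11 − 14.54)·Km = 11.6 − 2.93.
Km = 8.670/19.57 = 0.443 μM; then Vmax = 2.93(0.443+0.0859)/0.0859 = 18.0 μmol/min.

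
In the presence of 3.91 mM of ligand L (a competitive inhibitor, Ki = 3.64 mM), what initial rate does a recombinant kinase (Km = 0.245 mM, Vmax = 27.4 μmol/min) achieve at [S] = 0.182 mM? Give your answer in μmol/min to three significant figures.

7.23 μmol/min

α = 1 + [I]/Ki = 1 + 3.91/3.64 = 2.074.
For a competitive inhibitor, Vmax is unchanged and the apparent Km becomes α·Km: Km,app = 0.508 mM, Vmax,app = 27.4 μmol/min.
v = Vmax,app·[S]/(Km,app + [S]) = 27.4 × 0.182/(0.508 + 0.182) = 7.23 μmol/min.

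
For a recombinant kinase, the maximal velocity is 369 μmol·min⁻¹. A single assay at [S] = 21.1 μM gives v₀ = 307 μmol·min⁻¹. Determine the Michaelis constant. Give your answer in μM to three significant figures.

4.26 μM

From v = Vmax[S]/(Km+[S]), Km = [S](Vmax − v)/v.
Km = 21.1 × (369 − 307) / 307 = 1308/307 = 4.26 μM.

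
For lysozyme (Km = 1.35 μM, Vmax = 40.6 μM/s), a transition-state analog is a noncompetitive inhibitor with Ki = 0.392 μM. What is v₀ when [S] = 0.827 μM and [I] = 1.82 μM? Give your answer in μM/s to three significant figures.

2.73 μM/s

With α = 1 + [I]/Ki = 1 + 1.82/0.392 = 5.643, the noncompetitive rate law is v = (Vmax/α)·[S] / (Km + [S]).
v = (40.6/5.643)×0.827 / (1.35 + 0.827) = 5.950/2.177 = 2.73 μM/s.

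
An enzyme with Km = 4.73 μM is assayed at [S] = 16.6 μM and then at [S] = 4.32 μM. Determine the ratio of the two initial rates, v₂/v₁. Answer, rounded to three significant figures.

The fractional saturations are [S]/(Km+[S]) = 16.6/21.33 = 0.7782 and 4.32/9.050 = 0.4773.
v₂/v₁ is just their ratio: 0.4773/0.7782 = 0.613.

0.613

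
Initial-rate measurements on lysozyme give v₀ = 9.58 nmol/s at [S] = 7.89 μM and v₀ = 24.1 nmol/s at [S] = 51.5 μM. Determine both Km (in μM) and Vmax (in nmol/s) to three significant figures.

Km = 19.5 μM; Vmax = 33.2 nmol/s

From v = Vmax[S]/(Km+[S]), each point gives Vmax = v(Km+[S])/[S].
Equating: 9.58(Km+7.89)/7.89 = 24.1(Km+51.5)/51.5.
1.214·Km + 9.58 = 0.4680·Km + 24.1, so (1.214 − 0.4680)·Km = 24.1 − 9.58.
Km = 14.52/0.7462 = 19.5 μM; then Vmax = 9.58(19.5+7.89)/7.89 = 33.2 nmol/s.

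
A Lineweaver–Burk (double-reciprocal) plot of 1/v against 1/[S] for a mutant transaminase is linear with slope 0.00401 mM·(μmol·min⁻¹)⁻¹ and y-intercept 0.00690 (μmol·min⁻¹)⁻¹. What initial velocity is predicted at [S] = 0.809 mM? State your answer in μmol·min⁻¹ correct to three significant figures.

The y-intercept is 1/Vmax, so Vmax = 1/0.00690 = 145 μmol·min⁻¹.
The slope is Km/Vmax, so Km = 0.00401 × 145 = 0.581 mM.
Then v = 145 × 0.809/(0.581 + 0.809) = 84.3 μmol·min⁻¹.

84.3 μmol·min⁻¹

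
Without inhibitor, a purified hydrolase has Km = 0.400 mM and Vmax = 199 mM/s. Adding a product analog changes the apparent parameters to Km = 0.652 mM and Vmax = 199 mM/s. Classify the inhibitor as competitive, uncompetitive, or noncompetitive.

Km increases (0.400 → 0.652 mM) while Vmax is unchanged — the hallmark of competitive inhibition.

competitive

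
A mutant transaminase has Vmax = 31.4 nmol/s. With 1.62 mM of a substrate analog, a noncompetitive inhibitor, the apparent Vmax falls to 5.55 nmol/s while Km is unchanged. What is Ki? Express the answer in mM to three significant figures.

0.348 mM

Noncompetitive: Vmax,app = Vmax/α with α = 1 + [I]/Ki.
α = Vmax/Vmax,app = 31.4/5.55 = 5.658.
Since α = 1 + [I]/Ki, [I]/Ki = 5.658 − 1 = 4.658 and Ki = 1.62/4.658 = 0.348 mM.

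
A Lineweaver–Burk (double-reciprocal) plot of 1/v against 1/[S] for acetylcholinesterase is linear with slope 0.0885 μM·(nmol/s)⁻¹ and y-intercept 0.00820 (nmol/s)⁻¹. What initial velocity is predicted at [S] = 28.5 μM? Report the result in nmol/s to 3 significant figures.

88.5 nmol/s

The y-intercept is 1/Vmax, so Vmax = 1/0.00820 = 122 nmol/s.
The slope is Km/Vmax, so Km = 0.0885 × 122 = 10.8 μM.
Then v = 122 × 28.5/(10.8 + 28.5) = 88.5 nmol/s.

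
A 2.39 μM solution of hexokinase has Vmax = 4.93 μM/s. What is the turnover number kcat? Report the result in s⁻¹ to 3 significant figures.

kcat = Vmax/[E]total = 4.93 μM/s / 2.39 μM = 2.06 s⁻¹.

2.06 s⁻¹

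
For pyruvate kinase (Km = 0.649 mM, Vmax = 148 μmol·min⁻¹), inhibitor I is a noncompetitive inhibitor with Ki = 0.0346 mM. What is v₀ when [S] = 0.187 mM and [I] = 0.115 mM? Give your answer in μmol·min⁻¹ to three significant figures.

7.66 μmol·min⁻¹

With α = 1 + [I]/Ki = 1 + 0.115/0.0346 = 4.324, the noncompetitive rate law is v = (Vmax/α)·[S] / (Km + [S]).
v = (148/4.324)×0.187 / (0.649 + 0.187) = 6.401/0.8360 = 7.66 μmol·min⁻¹.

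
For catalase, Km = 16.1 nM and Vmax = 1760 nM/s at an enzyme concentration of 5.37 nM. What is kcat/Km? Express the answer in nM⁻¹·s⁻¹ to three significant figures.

kcat = Vmax/[E]total = 1760/5.37 = 328 s⁻¹.
kcat/Km = 328/16.1 = 20.4 nM⁻¹·s⁻¹.

20.4 nM⁻¹·s⁻¹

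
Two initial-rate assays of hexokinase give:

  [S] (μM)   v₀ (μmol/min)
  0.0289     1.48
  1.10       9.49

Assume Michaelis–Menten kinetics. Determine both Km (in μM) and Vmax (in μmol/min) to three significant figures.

Km = 0.188 μM; Vmax = 11.1 μmol/min

In reciprocal form, 1/v = (Km/Vmax)·(1/[S]) + 1/Vmax. The two points give (1/[S], 1/v) = (34.60, 0.6757) and (0.9091, 0.1054).
Slope = (0.6757 − 0.1054)/(34.60 − 0.9091) = 0.01693; intercept = 0.6757 − 0.01693×34.60 = 0.08999.
Vmax = 1/intercept = 11.1 μmol/min; Km = slope × Vmax = 0.01693 × 11.1 = 0.188 μM.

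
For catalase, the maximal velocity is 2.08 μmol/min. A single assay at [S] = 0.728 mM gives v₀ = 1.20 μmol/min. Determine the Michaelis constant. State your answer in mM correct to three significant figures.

v/Vmax = 1.20/2.08 = 0.5769 = [S]/(Km+[S]).
So Km + [S] = [S]/0.5769 = 1.262 mM, giving Km = 1.262 − 0.728 = 0.534 mM.

0.534 mM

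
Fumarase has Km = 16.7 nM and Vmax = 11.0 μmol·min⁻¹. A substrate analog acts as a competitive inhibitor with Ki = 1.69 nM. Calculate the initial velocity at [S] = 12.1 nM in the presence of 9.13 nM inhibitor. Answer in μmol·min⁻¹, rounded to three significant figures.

1.12 μmol·min⁻¹

α = 1 + [I]/Ki = 1 + 9.13/1.69 = 6.402.
For a competitive inhibitor, Vmax is unchanged and the apparent Km becomes α·Km: Km,app = 107 nM, Vmax,app = 11.0 μmol·min⁻¹.
v = Vmax,app·[S]/(Km,app + [S]) = 11.0 × 12.1/(107 + 12.1) = 1.12 μmol·min⁻¹.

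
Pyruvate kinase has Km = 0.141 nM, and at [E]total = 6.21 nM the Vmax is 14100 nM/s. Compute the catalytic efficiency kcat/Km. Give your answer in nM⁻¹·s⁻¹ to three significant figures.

kcat = Vmax/[E]total = 14100/6.21 = 2270 s⁻¹.
kcat/Km = 2270/0.141 = 16100 nM⁻¹·s⁻¹.

16100 nM⁻¹·s⁻¹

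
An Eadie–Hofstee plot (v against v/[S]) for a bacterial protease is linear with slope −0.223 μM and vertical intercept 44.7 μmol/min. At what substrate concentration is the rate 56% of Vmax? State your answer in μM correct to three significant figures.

0.284 μM

The Eadie–Hofstee slope gives Km = 0.223 μM (slope = −Km).
v/Vmax = [S]/(Km+[S]) = 0.56 ⇒ [S] = Km·0.56/(1−0.56) = 0.223 × 1.273 = 0.284 μM.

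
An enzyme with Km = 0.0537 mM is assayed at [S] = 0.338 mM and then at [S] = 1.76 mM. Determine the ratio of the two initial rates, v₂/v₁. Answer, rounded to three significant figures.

1.12

Since Vmax cancels, v₂/v₁ = [S]₂(Km+[S]₁) / [S]₁(Km+[S]₂).
= 1.76×(0.0537+0.338) / (0.338×(0.0537+1.76)) = 0.6894/0.6130 = 1.12.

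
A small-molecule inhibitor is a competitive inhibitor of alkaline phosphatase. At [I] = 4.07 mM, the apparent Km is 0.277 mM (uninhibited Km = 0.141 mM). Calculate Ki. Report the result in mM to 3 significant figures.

Competitive: Km,app = α·Km with α = 1 + [I]/Ki.
α = Km,app/Km = 0.277/0.141 = 1.965.
Ki = [I]/(α − 1) = 4.07/0.9645 = 4.22 mM.

4.22 mM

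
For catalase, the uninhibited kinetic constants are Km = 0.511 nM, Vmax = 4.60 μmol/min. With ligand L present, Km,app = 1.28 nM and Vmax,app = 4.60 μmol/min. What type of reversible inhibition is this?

Km increases (0.511 → 1.28 nM) while Vmax is unchanged — the hallmark of competitive inhibition.

competitive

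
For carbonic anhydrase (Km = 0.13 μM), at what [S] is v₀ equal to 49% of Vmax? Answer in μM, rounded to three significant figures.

0.125 μM

v/Vmax = [S]/(Km+[S]) = 0.49, so [S] = Km·0.49/(1 − 0.49) = 0.13 × 0.9608.
[S] = 0.125 μM.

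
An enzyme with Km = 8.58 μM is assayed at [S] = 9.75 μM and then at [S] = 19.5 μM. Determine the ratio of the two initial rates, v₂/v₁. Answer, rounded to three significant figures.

1.31

The fractional saturations are [S]/(Km+[S]) = 9.75/18.33 = 0.5319 and 19.5/28.08 = 0.6944.
v₂/v₁ is just their ratio: 0.6944/0.5319 = 1.31.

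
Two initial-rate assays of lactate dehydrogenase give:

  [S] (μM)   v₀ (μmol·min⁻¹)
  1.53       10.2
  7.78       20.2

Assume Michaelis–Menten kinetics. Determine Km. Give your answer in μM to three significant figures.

From v = Vmax[S]/(Km+[S]), each point gives Vmax = v(Km+[S])/[S].
Equating: 10.2(Km+1.53)/1.53 = 20.2(Km+7.78)/7.78.
6.667·Km + 10.2 = 2.596·Km + 20.2, so (6.667 − 2.596)·Km = 20.2 − 10.2.
Km = 10.00/4.070 = 2.46 μM; then Vmax = 10.2(2.46+1.53)/1.53 = 26.6 μmol·min⁻¹.

2.46 μM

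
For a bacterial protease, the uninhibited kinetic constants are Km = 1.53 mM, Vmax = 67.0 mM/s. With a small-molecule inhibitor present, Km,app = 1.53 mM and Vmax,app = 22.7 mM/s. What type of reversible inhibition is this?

Vmax decreases (67.0 → 22.7 mM/s) while Km is unchanged — pure noncompetitive inhibition.

noncompetitive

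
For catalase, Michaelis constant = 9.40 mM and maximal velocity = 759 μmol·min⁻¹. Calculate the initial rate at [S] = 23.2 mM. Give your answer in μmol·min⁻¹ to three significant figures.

[S]/(Km+[S]) = 23.2/32.60 = 0.7117, the fractional saturation.
v = 0.7117 × Vmax = 0.7117 × 759 = 540 μmol·min⁻¹.

540 μmol·min⁻¹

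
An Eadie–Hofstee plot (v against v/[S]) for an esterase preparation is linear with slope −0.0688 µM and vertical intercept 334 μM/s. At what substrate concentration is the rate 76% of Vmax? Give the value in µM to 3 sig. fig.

0.218 µM

The Eadie–Hofstee slope gives Km = 0.0688 µM (slope = −Km).
v/Vmax = [S]/(Km+[S]) = 0.76 ⇒ [S] = Km·0.76/(1−0.76) = 0.0688 × 3.167 = 0.218 µM.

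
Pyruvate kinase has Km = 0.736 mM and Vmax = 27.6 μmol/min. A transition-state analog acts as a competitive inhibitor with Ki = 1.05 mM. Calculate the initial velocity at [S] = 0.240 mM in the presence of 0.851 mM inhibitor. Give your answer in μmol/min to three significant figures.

4.21 μmol/min

α = 1 + [I]/Ki = 1 + 0.851/1.05 = 1.810.
For a competitive inhibitor, Vmax is unchanged and the apparent Km becomes α·Km: Km,app = 1.33 mM, Vmax,app = 27.6 μmol/min.
v = Vmax,app·[S]/(Km,app + [S]) = 27.6 × 0.240/(1.33 + 0.240) = 4.21 μmol/min.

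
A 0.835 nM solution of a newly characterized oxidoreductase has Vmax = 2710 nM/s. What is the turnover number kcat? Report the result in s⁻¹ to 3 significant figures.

kcat = Vmax/[E]total = 2710 nM/s / 0.835 nM = 3250 s⁻¹.

3250 s⁻¹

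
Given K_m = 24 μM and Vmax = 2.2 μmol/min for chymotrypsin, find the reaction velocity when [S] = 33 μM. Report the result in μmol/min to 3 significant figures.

v = Vmax·[S]/(Km + [S]) = 2.2 × 33 / (24 + 33)
  = 72.60 / 57.00 = 1.27 μmol/min.

1.27 μmol/min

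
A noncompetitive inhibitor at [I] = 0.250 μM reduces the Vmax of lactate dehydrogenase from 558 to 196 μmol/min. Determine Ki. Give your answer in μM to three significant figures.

0.135 μM

Noncompetitive: Vmax,app = Vmax/α with α = 1 + [I]/Ki.
α = Vmax/Vmax,app = 558/196 = 2.847.
Ki = [I]/(α − 1) = 0.250/1.847 = 0.135 μM.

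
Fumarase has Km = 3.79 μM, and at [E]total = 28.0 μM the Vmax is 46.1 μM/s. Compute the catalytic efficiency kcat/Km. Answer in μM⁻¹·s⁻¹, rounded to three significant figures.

0.434 μM⁻¹·s⁻¹

kcat = Vmax/[E]total = 46.1/28.0 = 1.65 s⁻¹.
kcat/Km = 1.65/3.79 = 0.434 μM⁻¹·s⁻¹.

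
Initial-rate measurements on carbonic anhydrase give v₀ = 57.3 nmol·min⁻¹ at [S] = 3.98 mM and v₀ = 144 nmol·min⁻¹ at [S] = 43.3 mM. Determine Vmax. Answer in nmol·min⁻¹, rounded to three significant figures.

From v = Vmax[S]/(Km+[S]), each point gives Vmax = v(Km+[S])/[S].
Equating: 57.3(Km+3.98)/3.98 = 144(Km+43.3)/43.3.
14.40·Km + 57.3 = 3.326·Km + 144, so (14.40 − 3.326)·Km = 144 − 57.3.
Km = 86.70/11.07 = 7.83 mM; then Vmax = 57.3(7.83+3.98)/3.98 = 170 nmol·min⁻¹.

170 nmol·min⁻¹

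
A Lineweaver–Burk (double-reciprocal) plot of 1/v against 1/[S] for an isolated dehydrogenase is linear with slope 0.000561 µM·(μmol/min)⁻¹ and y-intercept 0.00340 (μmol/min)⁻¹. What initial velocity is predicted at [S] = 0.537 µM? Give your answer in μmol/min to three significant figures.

The y-intercept is 1/Vmax, so Vmax = 1/0.00340 = 294 μmol/min.
The slope is Km/Vmax, so Km = 0.000561 × 294 = 0.165 µM.
Then v = 294 × 0.537/(0.165 + 0.537) = 225 μmol/min.

225 μmol/min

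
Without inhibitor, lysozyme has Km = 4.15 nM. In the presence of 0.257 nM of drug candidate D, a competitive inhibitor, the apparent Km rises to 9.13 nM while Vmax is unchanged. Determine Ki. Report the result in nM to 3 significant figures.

0.214 nM

Competitive: Km,app = α·Km with α = 1 + [I]/Ki.
α = Km,app/Km = 9.13/4.15 = 2.200.
Ki = [I]/(α − 1) = 0.257/1.200 = 0.214 nM.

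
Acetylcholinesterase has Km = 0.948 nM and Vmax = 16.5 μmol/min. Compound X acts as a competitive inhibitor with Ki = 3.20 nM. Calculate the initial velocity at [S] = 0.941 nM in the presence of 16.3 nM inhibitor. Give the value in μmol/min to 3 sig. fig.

2.31 μmol/min

With α = 1 + [I]/Ki = 1 + 16.3/3.20 = 6.094, the competitive rate law is v = Vmax[S] / (αKm + [S]).
v = 16.5×0.941 / (6.094×0.948 + 0.941) = 15.53/6.718 = 2.31 μmol/min.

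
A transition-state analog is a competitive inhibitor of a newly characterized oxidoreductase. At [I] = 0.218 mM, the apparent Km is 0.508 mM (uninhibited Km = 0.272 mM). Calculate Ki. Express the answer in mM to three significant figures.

Competitive: Km,app = α·Km with α = 1 + [I]/Ki.
α = Km,app/Km = 0.508/0.272 = 1.868.
Ki = [I]/(α − 1) = 0.218/0.8676 = 0.251 mM.

0.251 mM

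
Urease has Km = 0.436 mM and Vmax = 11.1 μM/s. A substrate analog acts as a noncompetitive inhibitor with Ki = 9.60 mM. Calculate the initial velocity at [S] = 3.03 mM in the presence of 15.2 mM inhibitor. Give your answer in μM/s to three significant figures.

α = 1 + [I]/Ki = 1 + 15.2/9.60 = 2.583.
For a noncompetitive inhibitor, Vmax is reduced to Vmax/α while Km is unchanged: Km,app = 0.436 mM, Vmax,app = 4.30 μM/s.
v = Vmax,app·[S]/(Km,app + [S]) = 4.30 × 3.03/(0.436 + 3.03) = 3.76 μM/s.

3.76 μM/s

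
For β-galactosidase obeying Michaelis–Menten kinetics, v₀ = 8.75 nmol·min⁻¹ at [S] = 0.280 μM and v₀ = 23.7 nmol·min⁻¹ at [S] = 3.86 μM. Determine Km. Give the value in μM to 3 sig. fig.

0.595 μM

From v = Vmax[S]/(Km+[S]), each point gives Vmax = v(Km+[S])/[S].
Equating: 8.75(Km+0.280)/0.280 = 23.7(Km+3.86)/3.86.
31.25·Km + 8.75 = 6.140·Km + 23.7, so (31.25 − 6.140)·Km = 23.7 − 8.75.
Km = 14.95/25.11 = 0.595 μM; then Vmax = 8.75(0.595+0.280)/0.280 = 27.4 nmol·min⁻¹.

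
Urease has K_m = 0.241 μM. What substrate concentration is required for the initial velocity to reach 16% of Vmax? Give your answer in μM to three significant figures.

v/Vmax = [S]/(Km+[S]) = 0.16, so [S] = Km·0.16/(1 − 0.16) = 0.241 × 0.1905.
[S] = 0.0459 μM.

0.0459 μM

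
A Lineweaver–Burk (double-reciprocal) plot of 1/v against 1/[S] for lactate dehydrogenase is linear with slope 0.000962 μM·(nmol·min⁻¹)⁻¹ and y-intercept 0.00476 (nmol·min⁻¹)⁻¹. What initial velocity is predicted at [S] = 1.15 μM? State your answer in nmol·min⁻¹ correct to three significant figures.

The y-intercept is 1/Vmax, so Vmax = 1/0.00476 = 210 nmol·min⁻¹.
The slope is Km/Vmax, so Km = 0.000962 × 210 = 0.202 μM.
Then v = 210 × 1.15/(0.202 + 1.15) = 179 nmol·min⁻¹.

179 nmol·min⁻¹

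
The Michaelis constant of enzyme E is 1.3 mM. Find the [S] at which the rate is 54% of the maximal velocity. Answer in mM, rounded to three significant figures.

v/Vmax = [S]/(Km+[S]) = 0.54, so [S] = Km·0.54/(1 − 0.54) = 1.3 × 1.174.
[S] = 1.53 mM.

1.53 mM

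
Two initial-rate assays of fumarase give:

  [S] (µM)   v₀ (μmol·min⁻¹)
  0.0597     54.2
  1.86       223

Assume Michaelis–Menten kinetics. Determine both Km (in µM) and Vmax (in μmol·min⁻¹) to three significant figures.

From v = Vmax[S]/(Km+[S]), each point gives Vmax = v(Km+[S])/[S].
Equating: 54.2(Km+0.0597)/0.0597 = 223(Km+1.86)/1.86.
907.9·Km + 54.2 = 119.9·Km + 223, so (907.9 − 119.9)·Km = 223 − 54.2.
Km = 168.8/788.0 = 0.214 µM; then Vmax = 54.2(0.214+0.0597)/0.0597 = 249 μmol·min⁻¹.

Km = 0.214 µM; Vmax = 249 μmol·min⁻¹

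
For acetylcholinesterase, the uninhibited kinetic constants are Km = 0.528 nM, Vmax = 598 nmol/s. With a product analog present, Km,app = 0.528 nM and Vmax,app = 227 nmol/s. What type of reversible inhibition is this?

noncompetitive

Vmax decreases (598 → 227 nmol/s) while Km is unchanged — pure noncompetitive inhibition.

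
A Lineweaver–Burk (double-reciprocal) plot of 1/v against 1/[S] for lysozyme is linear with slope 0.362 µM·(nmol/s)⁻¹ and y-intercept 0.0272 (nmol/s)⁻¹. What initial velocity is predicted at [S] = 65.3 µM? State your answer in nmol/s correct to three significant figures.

The y-intercept is 1/Vmax, so Vmax = 1/0.0272 = 36.8 nmol/s.
The slope is Km/Vmax, so Km = 0.362 × 36.8 = 13.3 µM.
Then v = 36.8 × 65.3/(13.3 + 65.3) = 30.5 nmol/s.

30.5 nmol/s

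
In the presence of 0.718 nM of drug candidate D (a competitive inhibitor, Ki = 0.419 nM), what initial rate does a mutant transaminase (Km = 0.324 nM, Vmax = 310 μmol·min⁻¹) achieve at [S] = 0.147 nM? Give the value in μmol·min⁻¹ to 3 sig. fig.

With α = 1 + [I]/Ki = 1 + 0.718/0.419 = 2.714, the competitive rate law is v = Vmax[S] / (αKm + [S]).
v = 310×0.147 / (2.714×0.324 + 0.147) = 45.57/1.026 = 44.4 μmol·min⁻¹.

44.4 μmol·min⁻¹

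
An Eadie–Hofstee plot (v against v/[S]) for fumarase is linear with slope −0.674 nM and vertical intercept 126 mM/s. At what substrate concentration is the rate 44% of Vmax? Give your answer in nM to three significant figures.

0.530 nM

The Eadie–Hofstee slope gives Km = 0.674 nM (slope = −Km).
v/Vmax = [S]/(Km+[S]) = 0.44 ⇒ [S] = Km·0.44/(1−0.44) = 0.674 × 0.7857 = 0.530 nM.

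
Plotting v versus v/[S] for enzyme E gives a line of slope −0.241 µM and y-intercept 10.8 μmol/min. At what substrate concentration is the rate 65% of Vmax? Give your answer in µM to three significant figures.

0.448 µM

The Eadie–Hofstee slope gives Km = 0.241 µM (slope = −Km).
v/Vmax = [S]/(Km+[S]) = 0.65 ⇒ [S] = Km·0.65/(1−0.65) = 0.241 × 1.857 = 0.448 µM.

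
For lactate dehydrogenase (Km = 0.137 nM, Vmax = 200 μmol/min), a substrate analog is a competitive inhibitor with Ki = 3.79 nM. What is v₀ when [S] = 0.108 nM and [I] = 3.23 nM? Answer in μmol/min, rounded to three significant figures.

α = 1 + [I]/Ki = 1 + 3.23/3.79 = 1.852.
For a competitive inhibitor, Vmax is unchanged and the apparent Km becomes α·Km: Km,app = 0.254 nM, Vmax,app = 200 μmol/min.
v = Vmax,app·[S]/(Km,app + [S]) = 200 × 0.108/(0.254 + 0.108) = 59.7 μmol/min.

59.7 μmol/min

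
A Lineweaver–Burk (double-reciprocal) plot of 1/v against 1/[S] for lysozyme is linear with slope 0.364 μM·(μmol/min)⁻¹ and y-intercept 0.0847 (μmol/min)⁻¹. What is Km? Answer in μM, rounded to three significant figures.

4.30 μM

y-intercept = 1/Vmax ⇒ Vmax = 11.8 μmol/min; slope = Km/Vmax ⇒ Km = slope × Vmax.
Km = 0.364 × 11.8 = 4.30 μM.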